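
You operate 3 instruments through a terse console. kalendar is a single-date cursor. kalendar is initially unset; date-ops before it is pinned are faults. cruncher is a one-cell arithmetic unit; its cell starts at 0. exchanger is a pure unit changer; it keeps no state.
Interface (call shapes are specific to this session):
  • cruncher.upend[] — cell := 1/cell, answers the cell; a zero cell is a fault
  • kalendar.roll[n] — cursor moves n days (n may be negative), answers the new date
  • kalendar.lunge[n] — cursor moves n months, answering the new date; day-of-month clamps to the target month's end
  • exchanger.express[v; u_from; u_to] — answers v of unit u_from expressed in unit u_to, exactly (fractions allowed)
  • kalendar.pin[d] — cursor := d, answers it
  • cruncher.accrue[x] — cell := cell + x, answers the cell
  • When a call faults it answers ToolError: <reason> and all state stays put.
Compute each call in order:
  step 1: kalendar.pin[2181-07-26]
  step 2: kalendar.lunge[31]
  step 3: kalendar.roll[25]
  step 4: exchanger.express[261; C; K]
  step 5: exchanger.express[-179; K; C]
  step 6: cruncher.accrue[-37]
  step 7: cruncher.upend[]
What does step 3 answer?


Answer: 2184-03-22

Derivation:
% pin(d=2181-07-26) == 2181-07-26
% lunge(n=31) == 2184-02-26
% roll(n=25) == 2184-03-22
% express(v=261, u_from=C, u_to=K) == 10683/20
% express(v=-179, u_from=K, u_to=C) == -9043/20
% accrue(x=-37) == -37
% upend() == -1/37


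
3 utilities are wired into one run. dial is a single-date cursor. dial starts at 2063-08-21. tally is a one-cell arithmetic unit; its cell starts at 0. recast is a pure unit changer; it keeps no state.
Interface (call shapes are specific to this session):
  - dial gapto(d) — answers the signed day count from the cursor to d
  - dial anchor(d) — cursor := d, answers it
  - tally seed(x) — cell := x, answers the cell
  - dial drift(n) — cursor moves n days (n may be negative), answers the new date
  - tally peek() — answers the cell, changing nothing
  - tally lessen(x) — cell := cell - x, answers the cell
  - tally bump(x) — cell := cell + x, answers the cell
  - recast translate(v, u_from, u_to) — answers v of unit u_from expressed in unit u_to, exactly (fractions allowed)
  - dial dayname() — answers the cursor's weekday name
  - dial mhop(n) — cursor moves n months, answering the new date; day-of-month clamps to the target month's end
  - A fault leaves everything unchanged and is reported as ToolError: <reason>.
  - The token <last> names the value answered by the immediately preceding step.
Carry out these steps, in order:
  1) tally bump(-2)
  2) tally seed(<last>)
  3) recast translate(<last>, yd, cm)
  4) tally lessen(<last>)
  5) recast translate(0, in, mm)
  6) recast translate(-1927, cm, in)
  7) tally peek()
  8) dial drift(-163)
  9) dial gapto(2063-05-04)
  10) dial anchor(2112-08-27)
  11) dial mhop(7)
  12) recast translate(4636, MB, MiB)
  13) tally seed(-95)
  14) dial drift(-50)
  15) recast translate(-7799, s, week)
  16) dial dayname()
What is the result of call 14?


Answer: 2113-02-05

Derivation:
Then tally bump using x=-2: -2.
Then tally seed using x=<last>, giving -2.
Invoking recast translate using v=<last>, u_from=yd, u_to=cm, and get -4572/25.
Calling tally lessen using x=<last>, — result: 4522/25.
I try recast translate using v=0, u_from=in, u_to=mm, giving 0.
I use recast translate using v=-1927, u_from=cm, u_to=in, yielding -96350/127.
Then tally peek, yielding 4522/25.
I run dial drift using n=-163, which returns 2063-03-11.
I try dial gapto using d=2063-05-04, and get 54.
Calling dial anchor using d=2112-08-27, and observe 2112-08-27.
I use dial mhop using n=7, yielding 2113-03-27.
I use recast translate using v=4636, u_from=MB, u_to=MiB, and see 18109375/4096.
Then tally seed using x=-95, → -95.
I run dial drift using n=-50, and get 2113-02-05.
Next I call recast translate using v=-7799, u_from=s, u_to=week, yielding -7799/604800.
Now I run dial dayname, yielding Sunday.


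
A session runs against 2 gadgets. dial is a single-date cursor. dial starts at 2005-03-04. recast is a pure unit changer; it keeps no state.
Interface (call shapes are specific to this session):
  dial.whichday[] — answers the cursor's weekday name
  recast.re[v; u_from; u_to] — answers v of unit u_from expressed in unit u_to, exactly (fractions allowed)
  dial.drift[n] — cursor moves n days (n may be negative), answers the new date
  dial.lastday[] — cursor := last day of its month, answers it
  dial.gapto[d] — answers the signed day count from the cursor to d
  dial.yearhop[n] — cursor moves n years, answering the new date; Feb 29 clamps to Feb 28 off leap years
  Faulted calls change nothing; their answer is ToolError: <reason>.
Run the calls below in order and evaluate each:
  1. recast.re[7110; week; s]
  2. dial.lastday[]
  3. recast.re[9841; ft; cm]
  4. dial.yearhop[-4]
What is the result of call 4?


>>> recast.re v: 7110 u_from: week u_to: s
  4300128000
>>> dial.lastday
  2005-03-31
>>> recast.re v: 9841 u_from: ft u_to: cm
  7498842/25
>>> dial.yearhop n: -4
  2001-03-31

Answer: 2001-03-31


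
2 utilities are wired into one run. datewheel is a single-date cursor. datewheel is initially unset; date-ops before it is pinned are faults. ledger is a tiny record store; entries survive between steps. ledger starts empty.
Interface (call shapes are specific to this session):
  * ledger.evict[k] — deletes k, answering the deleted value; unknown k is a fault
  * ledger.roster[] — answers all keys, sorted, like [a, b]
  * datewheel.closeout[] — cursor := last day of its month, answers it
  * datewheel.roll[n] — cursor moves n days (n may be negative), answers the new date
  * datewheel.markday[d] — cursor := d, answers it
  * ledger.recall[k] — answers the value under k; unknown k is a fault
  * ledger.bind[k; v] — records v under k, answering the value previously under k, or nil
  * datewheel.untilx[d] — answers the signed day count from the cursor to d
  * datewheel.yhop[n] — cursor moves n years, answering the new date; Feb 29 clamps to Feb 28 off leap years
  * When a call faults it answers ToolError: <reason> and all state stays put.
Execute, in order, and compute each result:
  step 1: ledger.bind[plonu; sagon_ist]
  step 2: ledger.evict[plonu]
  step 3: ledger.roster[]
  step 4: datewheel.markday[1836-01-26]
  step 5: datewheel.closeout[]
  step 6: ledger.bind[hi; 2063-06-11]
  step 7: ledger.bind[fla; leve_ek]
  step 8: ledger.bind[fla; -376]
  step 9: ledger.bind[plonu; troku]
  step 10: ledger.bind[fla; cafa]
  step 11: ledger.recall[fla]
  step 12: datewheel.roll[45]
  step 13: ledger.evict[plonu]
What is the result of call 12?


Answer: 1836-03-16

Derivation:
·→ bind(k='plonu', v='sagon_ist')
·← nil
·→ evict(k='plonu')
·← sagon_ist
·→ roster()
·← []
·→ markday(d='1836-01-26')
·← 1836-01-26
·→ closeout()
·← 1836-01-31
·→ bind(k='hi', v='2063-06-11')
·← nil
·→ bind(k='fla', v='leve_ek')
·← nil
·→ bind(k='fla', v='-376')
·← leve_ek
·→ bind(k='plonu', v='troku')
·← nil
·→ bind(k='fla', v='cafa')
·← -376
·→ recall(k='fla')
·← cafa
·→ roll(n='45')
·← 1836-03-16
·→ evict(k='plonu')
·← troku


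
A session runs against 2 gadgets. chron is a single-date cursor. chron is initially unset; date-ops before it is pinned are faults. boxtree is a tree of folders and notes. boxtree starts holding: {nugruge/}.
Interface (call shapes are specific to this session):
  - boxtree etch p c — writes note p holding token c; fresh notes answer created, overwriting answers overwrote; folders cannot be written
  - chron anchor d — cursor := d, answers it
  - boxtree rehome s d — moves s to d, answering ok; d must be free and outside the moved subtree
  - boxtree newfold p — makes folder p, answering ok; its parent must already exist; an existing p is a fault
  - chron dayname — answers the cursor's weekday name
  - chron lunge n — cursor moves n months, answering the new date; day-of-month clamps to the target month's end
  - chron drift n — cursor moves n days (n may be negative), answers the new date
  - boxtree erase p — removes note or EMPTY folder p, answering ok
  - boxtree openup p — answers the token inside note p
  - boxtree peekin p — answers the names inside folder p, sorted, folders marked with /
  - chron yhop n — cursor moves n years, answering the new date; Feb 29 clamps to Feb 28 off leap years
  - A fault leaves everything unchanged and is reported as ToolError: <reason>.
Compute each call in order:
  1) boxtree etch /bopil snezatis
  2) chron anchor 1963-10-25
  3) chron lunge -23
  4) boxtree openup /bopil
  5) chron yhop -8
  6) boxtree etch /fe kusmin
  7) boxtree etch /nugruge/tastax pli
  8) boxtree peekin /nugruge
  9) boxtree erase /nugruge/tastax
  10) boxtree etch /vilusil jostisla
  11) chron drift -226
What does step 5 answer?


Answer: 1953-11-25

Derivation:
I try boxtree etch with p=/bopil, c=snezatis, and see created.
I run chron anchor with d=1963-10-25, and see 1963-10-25.
I use chron lunge with n=-23, and see 1961-11-25.
Invoking boxtree openup with p=/bopil, and get snezatis.
Invoking chron yhop with n=-8, and see 1953-11-25.
I call boxtree etch with p=/fe, c=kusmin, yielding created.
Using boxtree etch with p=/nugruge/tastax, c=pli, which returns created.
I invoke boxtree peekin with p=/nugruge, which returns [tastax].
I use boxtree erase with p=/nugruge/tastax, which returns ok.
Then boxtree etch with p=/vilusil, c=jostisla, → created.
Next I call chron drift with n=-226, yielding 1953-04-13.


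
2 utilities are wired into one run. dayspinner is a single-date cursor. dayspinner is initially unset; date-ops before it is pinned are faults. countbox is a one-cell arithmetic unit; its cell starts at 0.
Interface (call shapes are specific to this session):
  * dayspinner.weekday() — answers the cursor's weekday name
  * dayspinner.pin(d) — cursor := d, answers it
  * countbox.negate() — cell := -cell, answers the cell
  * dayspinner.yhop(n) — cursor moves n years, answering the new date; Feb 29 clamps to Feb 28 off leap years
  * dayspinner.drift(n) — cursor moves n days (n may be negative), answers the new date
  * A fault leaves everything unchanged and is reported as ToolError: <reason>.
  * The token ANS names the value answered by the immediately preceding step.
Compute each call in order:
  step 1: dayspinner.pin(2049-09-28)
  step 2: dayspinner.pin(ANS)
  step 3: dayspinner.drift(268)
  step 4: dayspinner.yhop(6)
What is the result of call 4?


// 1. dayspinner.pin(2049-09-28) == 2049-09-28
// 2. dayspinner.pin(ANS) == 2049-09-28
// 3. dayspinner.drift(268) == 2050-06-23
// 4. dayspinner.yhop(6) == 2056-06-23

Answer: 2056-06-23


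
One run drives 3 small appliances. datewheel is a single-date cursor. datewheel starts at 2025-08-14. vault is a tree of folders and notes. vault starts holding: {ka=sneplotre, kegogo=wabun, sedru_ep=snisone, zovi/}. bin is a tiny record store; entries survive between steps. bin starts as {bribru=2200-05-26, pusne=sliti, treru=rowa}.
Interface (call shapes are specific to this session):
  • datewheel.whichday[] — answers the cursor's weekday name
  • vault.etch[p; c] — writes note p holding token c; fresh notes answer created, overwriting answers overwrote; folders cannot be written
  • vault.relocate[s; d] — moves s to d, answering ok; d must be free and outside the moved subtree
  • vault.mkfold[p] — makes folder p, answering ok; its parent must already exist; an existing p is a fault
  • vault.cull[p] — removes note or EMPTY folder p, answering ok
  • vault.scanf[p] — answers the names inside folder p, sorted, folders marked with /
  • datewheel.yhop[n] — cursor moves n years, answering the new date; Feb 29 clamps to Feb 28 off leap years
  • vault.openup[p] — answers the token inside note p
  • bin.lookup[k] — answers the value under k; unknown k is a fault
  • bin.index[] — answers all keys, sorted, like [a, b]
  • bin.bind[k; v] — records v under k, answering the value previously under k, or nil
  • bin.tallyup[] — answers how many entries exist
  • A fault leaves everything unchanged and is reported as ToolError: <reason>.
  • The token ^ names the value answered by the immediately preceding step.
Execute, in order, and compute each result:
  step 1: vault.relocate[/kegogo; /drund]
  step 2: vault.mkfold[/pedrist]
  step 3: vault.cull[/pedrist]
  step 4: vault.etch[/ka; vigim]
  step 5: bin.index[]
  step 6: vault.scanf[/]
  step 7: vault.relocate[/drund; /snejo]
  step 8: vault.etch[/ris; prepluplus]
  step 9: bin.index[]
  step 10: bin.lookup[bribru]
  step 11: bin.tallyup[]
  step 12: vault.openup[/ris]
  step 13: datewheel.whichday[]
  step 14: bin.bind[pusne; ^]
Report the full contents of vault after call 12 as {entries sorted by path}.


Answer: {ka=vigim, ris=prepluplus, sedru_ep=snisone, snejo=wabun, zovi/}

Derivation:
→ vault.relocate(s='/kegogo', d='/drund')
← ok
→ vault.mkfold(p='/pedrist')
← ok
→ vault.cull(p='/pedrist')
← ok
→ vault.etch(p='/ka', c='vigim')
← overwrote
→ bin.index()
← [bribru, pusne, treru]
→ vault.scanf(p='/')
← [drund, ka, sedru_ep, zovi/]
→ vault.relocate(s='/drund', d='/snejo')
← ok
→ vault.etch(p='/ris', c='prepluplus')
← created
→ bin.index()
← [bribru, pusne, treru]
→ bin.lookup(k='bribru')
← 2200-05-26
→ bin.tallyup()
← 3
→ vault.openup(p='/ris')
← prepluplus
→ datewheel.whichday()
← Thursday
→ bin.bind(k='pusne', v='^')
← sliti


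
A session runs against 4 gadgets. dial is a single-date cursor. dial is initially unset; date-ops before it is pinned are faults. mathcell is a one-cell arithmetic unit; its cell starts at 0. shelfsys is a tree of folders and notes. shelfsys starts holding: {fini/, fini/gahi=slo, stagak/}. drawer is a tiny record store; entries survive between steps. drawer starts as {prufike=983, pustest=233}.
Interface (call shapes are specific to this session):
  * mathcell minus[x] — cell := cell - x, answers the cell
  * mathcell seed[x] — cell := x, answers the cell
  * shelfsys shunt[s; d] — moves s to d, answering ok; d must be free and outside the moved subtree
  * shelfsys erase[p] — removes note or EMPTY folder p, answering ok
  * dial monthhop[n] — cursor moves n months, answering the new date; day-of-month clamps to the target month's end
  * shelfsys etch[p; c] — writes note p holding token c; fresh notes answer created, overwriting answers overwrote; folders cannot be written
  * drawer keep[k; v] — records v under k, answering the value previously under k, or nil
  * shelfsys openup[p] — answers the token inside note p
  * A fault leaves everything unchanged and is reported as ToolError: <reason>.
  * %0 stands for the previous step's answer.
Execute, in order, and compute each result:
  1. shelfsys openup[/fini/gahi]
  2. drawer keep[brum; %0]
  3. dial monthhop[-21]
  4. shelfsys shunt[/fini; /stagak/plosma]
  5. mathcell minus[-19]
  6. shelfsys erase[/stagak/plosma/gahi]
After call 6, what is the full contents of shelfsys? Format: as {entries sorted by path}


[in] shelfsys openup p=/fini/gahi
:: slo
[in] drawer keep k=brum v=%0
:: nil
[in] dial monthhop n=-21
:: ToolError: no date set
[in] shelfsys shunt s=/fini d=/stagak/plosma
:: ok
[in] mathcell minus x=-19
:: 19
[in] shelfsys erase p=/stagak/plosma/gahi
:: ok

Answer: {stagak/, stagak/plosma/}


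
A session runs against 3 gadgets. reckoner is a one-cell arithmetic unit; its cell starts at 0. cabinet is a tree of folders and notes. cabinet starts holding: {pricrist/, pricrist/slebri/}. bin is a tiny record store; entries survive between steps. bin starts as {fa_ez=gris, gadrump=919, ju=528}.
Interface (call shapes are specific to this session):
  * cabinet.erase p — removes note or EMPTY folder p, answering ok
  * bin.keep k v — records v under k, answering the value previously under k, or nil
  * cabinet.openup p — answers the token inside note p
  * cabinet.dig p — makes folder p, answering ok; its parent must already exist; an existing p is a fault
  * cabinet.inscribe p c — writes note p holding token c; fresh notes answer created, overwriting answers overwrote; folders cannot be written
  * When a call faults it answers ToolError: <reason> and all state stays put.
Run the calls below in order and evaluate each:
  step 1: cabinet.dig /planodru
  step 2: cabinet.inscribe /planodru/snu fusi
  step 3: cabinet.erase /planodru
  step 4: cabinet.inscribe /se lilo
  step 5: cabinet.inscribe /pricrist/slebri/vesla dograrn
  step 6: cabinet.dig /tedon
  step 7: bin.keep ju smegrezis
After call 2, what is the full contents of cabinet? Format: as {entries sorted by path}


Answer: {planodru/, planodru/snu=fusi, pricrist/, pricrist/slebri/}

Derivation:
Act: cabinet.dig[p: /planodru]
Obs: ok
Act: cabinet.inscribe[p: /planodru/snu; c: fusi]
Obs: created
Act: cabinet.erase[p: /planodru]
Obs: ToolError: not empty
Act: cabinet.inscribe[p: /se; c: lilo]
Obs: created
Act: cabinet.inscribe[p: /pricrist/slebri/vesla; c: dograrn]
Obs: created
Act: cabinet.dig[p: /tedon]
Obs: ok
Act: bin.keep[k: ju; v: smegrezis]
Obs: 528


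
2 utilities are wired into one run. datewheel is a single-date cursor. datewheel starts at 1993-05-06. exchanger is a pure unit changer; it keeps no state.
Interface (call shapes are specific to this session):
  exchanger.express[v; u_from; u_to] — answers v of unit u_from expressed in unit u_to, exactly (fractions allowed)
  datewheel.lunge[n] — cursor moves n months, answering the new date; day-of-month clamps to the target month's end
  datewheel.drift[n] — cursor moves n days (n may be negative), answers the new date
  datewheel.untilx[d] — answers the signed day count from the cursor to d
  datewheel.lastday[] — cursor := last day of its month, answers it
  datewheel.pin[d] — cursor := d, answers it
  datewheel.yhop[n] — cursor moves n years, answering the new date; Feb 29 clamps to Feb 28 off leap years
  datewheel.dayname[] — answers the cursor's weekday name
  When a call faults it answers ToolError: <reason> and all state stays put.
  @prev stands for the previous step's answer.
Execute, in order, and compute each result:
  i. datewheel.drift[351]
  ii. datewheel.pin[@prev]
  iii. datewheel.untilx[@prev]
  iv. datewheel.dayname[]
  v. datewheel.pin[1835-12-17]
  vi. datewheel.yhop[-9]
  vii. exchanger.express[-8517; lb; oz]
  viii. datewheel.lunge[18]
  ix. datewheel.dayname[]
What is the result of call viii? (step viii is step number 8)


Answer: 1828-06-17

Derivation:
Do: drift[n=351]
See: 1994-04-22
Do: pin[d=@prev]
See: 1994-04-22
Do: untilx[d=@prev]
See: 0
Do: dayname[]
See: Friday
Do: pin[d=1835-12-17]
See: 1835-12-17
Do: yhop[n=-9]
See: 1826-12-17
Do: express[v=-8517; u_from=lb; u_to=oz]
See: -136272
Do: lunge[n=18]
See: 1828-06-17
Do: dayname[]
See: Tuesday


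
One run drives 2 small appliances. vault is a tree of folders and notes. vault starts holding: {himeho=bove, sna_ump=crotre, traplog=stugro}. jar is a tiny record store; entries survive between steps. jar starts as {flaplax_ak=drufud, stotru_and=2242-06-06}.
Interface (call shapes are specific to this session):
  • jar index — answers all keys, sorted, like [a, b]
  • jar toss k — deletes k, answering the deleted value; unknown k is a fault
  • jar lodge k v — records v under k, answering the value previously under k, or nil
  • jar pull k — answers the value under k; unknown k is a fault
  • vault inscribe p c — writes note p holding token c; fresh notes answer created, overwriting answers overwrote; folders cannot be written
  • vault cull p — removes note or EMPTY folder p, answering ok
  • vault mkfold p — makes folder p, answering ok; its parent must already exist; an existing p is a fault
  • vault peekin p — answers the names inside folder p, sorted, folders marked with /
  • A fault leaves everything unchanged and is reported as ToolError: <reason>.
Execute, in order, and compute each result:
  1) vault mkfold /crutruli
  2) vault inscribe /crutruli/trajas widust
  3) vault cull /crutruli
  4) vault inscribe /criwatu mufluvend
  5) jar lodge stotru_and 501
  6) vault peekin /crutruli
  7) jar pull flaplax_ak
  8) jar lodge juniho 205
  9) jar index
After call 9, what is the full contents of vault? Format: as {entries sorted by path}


Answer: {criwatu=mufluvend, crutruli/, crutruli/trajas=widust, himeho=bove, sna_ump=crotre, traplog=stugro}

Derivation:
Using vault mkfold(p='/crutruli'), and see ok.
I use vault inscribe(p='/crutruli/trajas', c='widust'), yielding created.
Using vault cull(p='/crutruli'), which returns ToolError: not empty.
Invoking vault inscribe(p='/criwatu', c='mufluvend'), and get created.
I use jar lodge(k='stotru_and', v='501'), which returns 2242-06-06.
Using vault peekin(p='/crutruli'), giving [trajas].
Then jar pull(k='flaplax_ak'), which returns drufud.
I run jar lodge(k='juniho', v='205'), yielding nil.
Then jar index(), and get [flaplax_ak, juniho, stotru_and].


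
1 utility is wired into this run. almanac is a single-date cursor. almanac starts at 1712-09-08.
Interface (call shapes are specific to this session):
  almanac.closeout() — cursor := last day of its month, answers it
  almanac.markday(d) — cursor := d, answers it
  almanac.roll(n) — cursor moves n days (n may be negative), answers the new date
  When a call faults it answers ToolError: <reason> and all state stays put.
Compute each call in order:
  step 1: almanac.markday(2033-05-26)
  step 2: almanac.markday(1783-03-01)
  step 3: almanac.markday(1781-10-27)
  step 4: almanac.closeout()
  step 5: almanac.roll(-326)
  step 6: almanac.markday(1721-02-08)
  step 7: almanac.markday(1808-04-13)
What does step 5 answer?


Answer: 1780-12-09

Derivation:
I run almanac.markday passing 2033-05-26, and see 2033-05-26.
Using almanac.markday passing 1783-03-01, → 1783-03-01.
I try almanac.markday passing 1781-10-27, — result: 1781-10-27.
Invoking almanac.closeout: 1781-10-31.
I run almanac.roll passing -326, yielding 1780-12-09.
Then almanac.markday passing 1721-02-08, yielding 1721-02-08.
I run almanac.markday passing 1808-04-13, giving 1808-04-13.


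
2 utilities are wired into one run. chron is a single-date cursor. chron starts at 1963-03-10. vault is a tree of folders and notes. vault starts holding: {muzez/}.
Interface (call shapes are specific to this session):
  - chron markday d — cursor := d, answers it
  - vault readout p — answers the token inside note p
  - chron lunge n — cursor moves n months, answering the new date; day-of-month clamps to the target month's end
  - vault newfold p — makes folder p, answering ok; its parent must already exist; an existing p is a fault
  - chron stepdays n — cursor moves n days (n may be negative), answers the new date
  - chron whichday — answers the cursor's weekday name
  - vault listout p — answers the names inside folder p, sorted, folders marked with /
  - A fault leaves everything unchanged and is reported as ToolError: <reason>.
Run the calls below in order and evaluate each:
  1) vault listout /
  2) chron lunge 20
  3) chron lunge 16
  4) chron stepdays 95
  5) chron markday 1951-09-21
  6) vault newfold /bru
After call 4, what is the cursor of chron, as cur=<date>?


Answer: cur=1966-06-13

Derivation:
-> vault listout(p=/)
<- [muzez/]
-> chron lunge(n=20)
<- 1964-11-10
-> chron lunge(n=16)
<- 1966-03-10
-> chron stepdays(n=95)
<- 1966-06-13
-> chron markday(d=1951-09-21)
<- 1951-09-21
-> vault newfold(p=/bru)
<- ok


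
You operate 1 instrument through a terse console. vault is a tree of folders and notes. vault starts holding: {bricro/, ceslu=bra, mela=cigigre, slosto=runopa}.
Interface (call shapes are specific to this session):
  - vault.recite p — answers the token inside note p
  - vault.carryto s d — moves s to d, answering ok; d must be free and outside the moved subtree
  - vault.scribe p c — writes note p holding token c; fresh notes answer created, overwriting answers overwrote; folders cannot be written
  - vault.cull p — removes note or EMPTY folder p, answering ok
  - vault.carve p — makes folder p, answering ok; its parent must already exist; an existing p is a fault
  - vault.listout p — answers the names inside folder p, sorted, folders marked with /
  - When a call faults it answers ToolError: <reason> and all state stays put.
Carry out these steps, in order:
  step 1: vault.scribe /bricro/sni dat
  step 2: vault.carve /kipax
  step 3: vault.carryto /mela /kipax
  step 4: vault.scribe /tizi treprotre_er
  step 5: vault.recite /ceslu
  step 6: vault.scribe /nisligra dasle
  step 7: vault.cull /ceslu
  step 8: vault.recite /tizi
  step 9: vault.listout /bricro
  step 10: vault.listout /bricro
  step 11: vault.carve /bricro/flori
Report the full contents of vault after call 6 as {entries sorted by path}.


>>> vault.scribe p→/bricro/sni c→dat
[out] created
>>> vault.carve p→/kipax
[out] ok
>>> vault.carryto s→/mela d→/kipax
[out] ToolError: exists
>>> vault.scribe p→/tizi c→treprotre_er
[out] created
>>> vault.recite p→/ceslu
[out] bra
>>> vault.scribe p→/nisligra c→dasle
[out] created
>>> vault.cull p→/ceslu
[out] ok
>>> vault.recite p→/tizi
[out] treprotre_er
>>> vault.listout p→/bricro
[out] [sni]
>>> vault.listout p→/bricro
[out] [sni]
>>> vault.carve p→/bricro/flori
[out] ok

Answer: {bricro/, bricro/sni=dat, ceslu=bra, kipax/, mela=cigigre, nisligra=dasle, slosto=runopa, tizi=treprotre_er}


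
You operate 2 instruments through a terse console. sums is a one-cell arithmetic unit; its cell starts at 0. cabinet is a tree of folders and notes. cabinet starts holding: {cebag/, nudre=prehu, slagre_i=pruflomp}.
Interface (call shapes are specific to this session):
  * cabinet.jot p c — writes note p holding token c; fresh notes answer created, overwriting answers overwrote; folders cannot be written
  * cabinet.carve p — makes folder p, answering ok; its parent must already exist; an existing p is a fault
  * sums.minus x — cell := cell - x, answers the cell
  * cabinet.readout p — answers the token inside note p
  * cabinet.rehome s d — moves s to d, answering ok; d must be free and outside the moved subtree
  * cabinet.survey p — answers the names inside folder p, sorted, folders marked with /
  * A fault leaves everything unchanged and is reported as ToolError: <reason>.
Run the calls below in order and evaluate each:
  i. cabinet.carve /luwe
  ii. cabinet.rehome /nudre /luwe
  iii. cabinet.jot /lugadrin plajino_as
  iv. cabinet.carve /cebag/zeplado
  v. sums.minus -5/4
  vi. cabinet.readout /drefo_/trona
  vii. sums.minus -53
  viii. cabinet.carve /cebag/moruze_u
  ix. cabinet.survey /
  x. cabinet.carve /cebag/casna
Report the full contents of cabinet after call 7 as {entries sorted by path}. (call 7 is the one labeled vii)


Answer: {cebag/, cebag/zeplado/, lugadrin=plajino_as, luwe/, nudre=prehu, slagre_i=pruflomp}

Derivation:
! 1. carve(p: /luwe) => ok
! 2. rehome(s: /nudre, d: /luwe) => ToolError: exists
! 3. jot(p: /lugadrin, c: plajino_as) => created
! 4. carve(p: /cebag/zeplado) => ok
! 5. minus(x: -5/4) => 5/4
! 6. readout(p: /drefo_/trona) => ToolError: not found
! 7. minus(x: -53) => 217/4
! 8. carve(p: /cebag/moruze_u) => ok
! 9. survey(p: /) => [cebag/, lugadrin, luwe/, nudre, slagre_i]
! 10. carve(p: /cebag/casna) => ok


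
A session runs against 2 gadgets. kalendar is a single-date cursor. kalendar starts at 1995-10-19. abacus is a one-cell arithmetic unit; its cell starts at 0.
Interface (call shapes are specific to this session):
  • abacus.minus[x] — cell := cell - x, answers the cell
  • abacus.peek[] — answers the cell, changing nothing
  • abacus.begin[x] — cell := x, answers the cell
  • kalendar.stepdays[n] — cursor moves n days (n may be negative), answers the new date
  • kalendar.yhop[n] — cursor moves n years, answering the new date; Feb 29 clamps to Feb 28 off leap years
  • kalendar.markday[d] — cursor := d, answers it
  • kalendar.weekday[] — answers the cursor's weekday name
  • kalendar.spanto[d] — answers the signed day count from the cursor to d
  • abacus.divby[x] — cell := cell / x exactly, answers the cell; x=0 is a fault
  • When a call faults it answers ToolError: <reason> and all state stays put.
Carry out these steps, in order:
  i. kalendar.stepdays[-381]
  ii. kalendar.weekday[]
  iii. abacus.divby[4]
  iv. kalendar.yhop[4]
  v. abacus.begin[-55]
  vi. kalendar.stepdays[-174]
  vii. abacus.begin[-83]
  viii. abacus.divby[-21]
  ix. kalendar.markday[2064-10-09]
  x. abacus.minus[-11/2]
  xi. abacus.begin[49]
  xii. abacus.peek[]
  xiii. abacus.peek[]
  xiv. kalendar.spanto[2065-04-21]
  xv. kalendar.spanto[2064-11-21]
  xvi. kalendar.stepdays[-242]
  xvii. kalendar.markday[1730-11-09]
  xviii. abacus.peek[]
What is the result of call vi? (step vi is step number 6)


> kalendar.stepdays n='-381'
  1994-10-03
> kalendar.weekday
  Monday
> abacus.divby x='4'
  0
> kalendar.yhop n='4'
  1998-10-03
> abacus.begin x='-55'
  -55
> kalendar.stepdays n='-174'
  1998-04-12
> abacus.begin x='-83'
  -83
> abacus.divby x='-21'
  83/21
> kalendar.markday d='2064-10-09'
  2064-10-09
> abacus.minus x='-11/2'
  397/42
> abacus.begin x='49'
  49
> abacus.peek
  49
> abacus.peek
  49
> kalendar.spanto d='2065-04-21'
  194
> kalendar.spanto d='2064-11-21'
  43
> kalendar.stepdays n='-242'
  2064-02-10
> kalendar.markday d='1730-11-09'
  1730-11-09
> abacus.peek
  49

Answer: 1998-04-12


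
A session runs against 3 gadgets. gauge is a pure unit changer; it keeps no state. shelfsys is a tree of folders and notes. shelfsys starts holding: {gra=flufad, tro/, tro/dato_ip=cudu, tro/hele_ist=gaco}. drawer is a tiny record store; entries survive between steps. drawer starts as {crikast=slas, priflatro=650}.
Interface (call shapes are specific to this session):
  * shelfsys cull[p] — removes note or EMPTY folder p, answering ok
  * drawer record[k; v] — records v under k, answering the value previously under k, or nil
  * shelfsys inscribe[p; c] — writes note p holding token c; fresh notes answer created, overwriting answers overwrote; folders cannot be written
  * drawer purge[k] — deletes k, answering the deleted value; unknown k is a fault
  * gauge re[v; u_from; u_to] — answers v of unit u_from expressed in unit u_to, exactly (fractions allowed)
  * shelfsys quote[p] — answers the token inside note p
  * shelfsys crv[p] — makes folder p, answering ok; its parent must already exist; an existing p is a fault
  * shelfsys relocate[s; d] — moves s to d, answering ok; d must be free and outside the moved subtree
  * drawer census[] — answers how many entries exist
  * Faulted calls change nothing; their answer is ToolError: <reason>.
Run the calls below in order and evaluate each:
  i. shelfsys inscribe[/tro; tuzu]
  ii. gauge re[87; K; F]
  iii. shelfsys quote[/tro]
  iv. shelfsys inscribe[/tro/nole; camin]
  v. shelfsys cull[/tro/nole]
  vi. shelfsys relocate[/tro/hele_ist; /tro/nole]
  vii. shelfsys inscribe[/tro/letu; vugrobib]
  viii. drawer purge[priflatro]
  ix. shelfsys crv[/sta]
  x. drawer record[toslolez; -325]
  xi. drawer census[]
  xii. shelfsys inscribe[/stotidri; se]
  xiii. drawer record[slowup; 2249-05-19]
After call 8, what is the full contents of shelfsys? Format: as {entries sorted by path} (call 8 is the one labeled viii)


Answer: {gra=flufad, tro/, tro/dato_ip=cudu, tro/letu=vugrobib, tro/nole=gaco}

Derivation:
→ shelfsys inscribe(p: /tro, c: tuzu)
← ToolError: is a directory
→ gauge re(v: 87, u_from: K, u_to: F)
← -30307/100
→ shelfsys quote(p: /tro)
← ToolError: is a directory
→ shelfsys inscribe(p: /tro/nole, c: camin)
← created
→ shelfsys cull(p: /tro/nole)
← ok
→ shelfsys relocate(s: /tro/hele_ist, d: /tro/nole)
← ok
→ shelfsys inscribe(p: /tro/letu, c: vugrobib)
← created
→ drawer purge(k: priflatro)
← 650
→ shelfsys crv(p: /sta)
← ok
→ drawer record(k: toslolez, v: -325)
← nil
→ drawer census()
← 2
→ shelfsys inscribe(p: /stotidri, c: se)
← created
→ drawer record(k: slowup, v: 2249-05-19)
← nil


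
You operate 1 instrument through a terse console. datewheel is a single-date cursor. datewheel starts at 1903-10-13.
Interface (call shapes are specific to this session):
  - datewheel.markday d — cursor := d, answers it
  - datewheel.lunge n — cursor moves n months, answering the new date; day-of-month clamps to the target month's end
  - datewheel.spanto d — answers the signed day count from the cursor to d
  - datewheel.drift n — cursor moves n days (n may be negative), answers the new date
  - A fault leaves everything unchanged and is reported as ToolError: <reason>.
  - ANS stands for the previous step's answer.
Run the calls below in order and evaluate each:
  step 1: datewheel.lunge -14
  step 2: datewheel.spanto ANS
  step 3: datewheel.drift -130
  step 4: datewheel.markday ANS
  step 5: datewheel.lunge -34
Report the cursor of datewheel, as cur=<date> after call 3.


Answer: cur=1902-04-05

Derivation:
==> datewheel.lunge(n=-14)
<== 1902-08-13
==> datewheel.spanto(d=ANS)
<== 0
==> datewheel.drift(n=-130)
<== 1902-04-05
==> datewheel.markday(d=ANS)
<== 1902-04-05
==> datewheel.lunge(n=-34)
<== 1899-06-05


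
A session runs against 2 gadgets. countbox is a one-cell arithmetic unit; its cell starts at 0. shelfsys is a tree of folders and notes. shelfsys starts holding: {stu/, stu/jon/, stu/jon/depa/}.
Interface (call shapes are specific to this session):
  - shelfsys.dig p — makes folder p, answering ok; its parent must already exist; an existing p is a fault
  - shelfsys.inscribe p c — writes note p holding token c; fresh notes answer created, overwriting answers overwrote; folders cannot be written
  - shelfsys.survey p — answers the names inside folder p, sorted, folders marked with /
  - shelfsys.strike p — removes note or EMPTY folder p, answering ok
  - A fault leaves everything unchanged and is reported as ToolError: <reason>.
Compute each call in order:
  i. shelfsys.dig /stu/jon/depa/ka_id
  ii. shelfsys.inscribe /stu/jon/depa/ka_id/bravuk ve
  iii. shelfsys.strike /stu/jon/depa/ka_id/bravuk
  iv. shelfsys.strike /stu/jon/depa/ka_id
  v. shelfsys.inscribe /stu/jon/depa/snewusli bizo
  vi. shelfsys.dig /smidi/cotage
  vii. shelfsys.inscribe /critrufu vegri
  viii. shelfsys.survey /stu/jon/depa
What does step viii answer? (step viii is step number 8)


Next I call dig passing p: /stu/jon/depa/ka_id, giving ok.
I use inscribe passing p: /stu/jon/depa/ka_id/bravuk, c: ve, — result: created.
Next I call strike passing p: /stu/jon/depa/ka_id/bravuk, and see ok.
I use strike passing p: /stu/jon/depa/ka_id, and see ok.
Invoking inscribe passing p: /stu/jon/depa/snewusli, c: bizo, — result: created.
I run dig passing p: /smidi/cotage, giving ToolError: no parent.
Then inscribe passing p: /critrufu, c: vegri, — result: created.
Then survey passing p: /stu/jon/depa, and see [snewusli].

Answer: [snewusli]


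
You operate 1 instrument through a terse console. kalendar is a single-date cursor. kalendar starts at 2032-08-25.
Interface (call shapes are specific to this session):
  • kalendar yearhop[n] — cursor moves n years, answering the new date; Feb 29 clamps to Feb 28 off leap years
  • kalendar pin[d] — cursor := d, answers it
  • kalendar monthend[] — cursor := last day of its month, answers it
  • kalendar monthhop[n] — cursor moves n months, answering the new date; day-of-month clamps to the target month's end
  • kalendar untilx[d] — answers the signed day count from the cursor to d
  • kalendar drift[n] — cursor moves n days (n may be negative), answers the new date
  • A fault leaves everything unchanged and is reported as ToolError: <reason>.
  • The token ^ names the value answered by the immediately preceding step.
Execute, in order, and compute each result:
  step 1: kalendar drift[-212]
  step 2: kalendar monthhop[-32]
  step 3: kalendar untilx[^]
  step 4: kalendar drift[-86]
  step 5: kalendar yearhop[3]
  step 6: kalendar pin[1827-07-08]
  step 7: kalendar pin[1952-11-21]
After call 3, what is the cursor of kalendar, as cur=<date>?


Answer: cur=2029-05-26

Derivation:
Using kalendar drift on n='-212', which returns 2032-01-26.
I run kalendar monthhop on n='-32', yielding 2029-05-26.
Using kalendar untilx on d='^', — result: 0.
I try kalendar drift on n='-86', and get 2029-03-01.
Then kalendar yearhop on n='3', — result: 2032-03-01.
I invoke kalendar pin on d='1827-07-08', giving 1827-07-08.
Next I call kalendar pin on d='1952-11-21', which returns 1952-11-21.


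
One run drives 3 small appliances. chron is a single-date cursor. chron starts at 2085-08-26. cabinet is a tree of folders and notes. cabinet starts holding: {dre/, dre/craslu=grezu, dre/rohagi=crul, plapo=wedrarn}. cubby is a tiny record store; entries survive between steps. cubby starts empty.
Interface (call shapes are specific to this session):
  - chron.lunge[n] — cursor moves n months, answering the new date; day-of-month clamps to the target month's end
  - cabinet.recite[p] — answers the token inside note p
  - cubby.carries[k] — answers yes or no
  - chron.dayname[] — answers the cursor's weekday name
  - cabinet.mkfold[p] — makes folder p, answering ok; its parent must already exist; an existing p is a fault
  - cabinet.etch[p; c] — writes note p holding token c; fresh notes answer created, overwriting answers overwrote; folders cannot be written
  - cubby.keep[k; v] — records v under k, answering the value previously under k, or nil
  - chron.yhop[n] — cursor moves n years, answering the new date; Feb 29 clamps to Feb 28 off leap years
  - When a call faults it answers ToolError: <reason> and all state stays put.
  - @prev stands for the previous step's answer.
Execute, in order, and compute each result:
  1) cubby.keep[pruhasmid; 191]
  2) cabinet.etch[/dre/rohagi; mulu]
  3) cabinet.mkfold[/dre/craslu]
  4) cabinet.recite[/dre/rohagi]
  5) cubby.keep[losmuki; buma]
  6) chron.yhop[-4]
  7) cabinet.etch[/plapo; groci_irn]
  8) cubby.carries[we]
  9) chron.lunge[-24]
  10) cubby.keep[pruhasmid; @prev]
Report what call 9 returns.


Answer: 2079-08-26

Derivation:
% cubby.keep k=pruhasmid v=191
:: nil
% cabinet.etch p=/dre/rohagi c=mulu
:: overwrote
% cabinet.mkfold p=/dre/craslu
:: ToolError: exists
% cabinet.recite p=/dre/rohagi
:: mulu
% cubby.keep k=losmuki v=buma
:: nil
% chron.yhop n=-4
:: 2081-08-26
% cabinet.etch p=/plapo c=groci_irn
:: overwrote
% cubby.carries k=we
:: no
% chron.lunge n=-24
:: 2079-08-26
% cubby.keep k=pruhasmid v=@prev
:: 191


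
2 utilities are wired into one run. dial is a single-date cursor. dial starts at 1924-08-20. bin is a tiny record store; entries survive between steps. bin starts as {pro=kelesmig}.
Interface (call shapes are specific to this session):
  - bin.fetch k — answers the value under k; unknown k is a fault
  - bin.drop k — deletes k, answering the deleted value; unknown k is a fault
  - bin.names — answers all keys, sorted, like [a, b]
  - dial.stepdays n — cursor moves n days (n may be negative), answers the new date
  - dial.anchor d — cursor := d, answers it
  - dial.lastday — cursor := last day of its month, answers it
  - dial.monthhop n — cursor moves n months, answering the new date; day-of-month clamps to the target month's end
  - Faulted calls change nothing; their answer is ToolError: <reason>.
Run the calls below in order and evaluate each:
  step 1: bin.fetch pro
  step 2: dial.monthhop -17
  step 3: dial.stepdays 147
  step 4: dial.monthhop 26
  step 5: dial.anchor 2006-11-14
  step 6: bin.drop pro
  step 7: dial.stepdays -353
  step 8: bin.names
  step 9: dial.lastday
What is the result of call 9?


Answer: 2005-11-30

Derivation:
Using bin.fetch using k→pro, yielding kelesmig.
I call dial.monthhop using n→-17, and see 1923-03-20.
Next I call dial.stepdays using n→147, — result: 1923-08-14.
Using dial.monthhop using n→26, and get 1925-10-14.
I invoke dial.anchor using d→2006-11-14: 2006-11-14.
I invoke bin.drop using k→pro, and see kelesmig.
Invoking dial.stepdays using n→-353: 2005-11-26.
Then bin.names, and get [].
Then dial.lastday, and observe 2005-11-30.


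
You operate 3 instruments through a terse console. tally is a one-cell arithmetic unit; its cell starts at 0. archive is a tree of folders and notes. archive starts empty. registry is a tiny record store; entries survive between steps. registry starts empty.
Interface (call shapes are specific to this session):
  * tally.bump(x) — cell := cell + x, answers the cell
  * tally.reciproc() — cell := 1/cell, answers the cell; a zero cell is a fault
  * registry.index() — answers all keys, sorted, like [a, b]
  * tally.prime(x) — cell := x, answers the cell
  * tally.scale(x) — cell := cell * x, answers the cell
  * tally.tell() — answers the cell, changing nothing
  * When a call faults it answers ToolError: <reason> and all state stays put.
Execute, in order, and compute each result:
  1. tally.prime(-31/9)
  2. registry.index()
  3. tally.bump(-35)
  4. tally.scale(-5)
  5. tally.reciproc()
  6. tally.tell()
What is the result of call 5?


>>> tally.prime x→-31/9
[out] -31/9
>>> registry.index
[out] []
>>> tally.bump x→-35
[out] -346/9
>>> tally.scale x→-5
[out] 1730/9
>>> tally.reciproc
[out] 9/1730
>>> tally.tell
[out] 9/1730

Answer: 9/1730
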